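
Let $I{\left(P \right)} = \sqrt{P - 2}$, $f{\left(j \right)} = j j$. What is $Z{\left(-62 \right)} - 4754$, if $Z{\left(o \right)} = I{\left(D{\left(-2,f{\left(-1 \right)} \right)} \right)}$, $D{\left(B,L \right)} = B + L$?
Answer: $-4754 + i \sqrt{3} \approx -4754.0 + 1.732 i$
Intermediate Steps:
$f{\left(j \right)} = j^{2}$
$I{\left(P \right)} = \sqrt{-2 + P}$
$Z{\left(o \right)} = i \sqrt{3}$ ($Z{\left(o \right)} = \sqrt{-2 - \left(2 - \left(-1\right)^{2}\right)} = \sqrt{-2 + \left(-2 + 1\right)} = \sqrt{-2 - 1} = \sqrt{-3} = i \sqrt{3}$)
$Z{\left(-62 \right)} - 4754 = i \sqrt{3} - 4754 = -4754 + i \sqrt{3}$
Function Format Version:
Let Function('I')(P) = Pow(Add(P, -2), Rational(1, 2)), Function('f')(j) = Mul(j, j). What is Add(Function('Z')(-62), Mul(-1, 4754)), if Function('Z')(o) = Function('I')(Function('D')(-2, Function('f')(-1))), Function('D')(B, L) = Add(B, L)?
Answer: Add(-4754, Mul(I, Pow(3, Rational(1, 2)))) ≈ Add(-4754.0, Mul(1.7320, I))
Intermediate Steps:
Function('f')(j) = Pow(j, 2)
Function('I')(P) = Pow(Add(-2, P), Rational(1, 2))
Function('Z')(o) = Mul(I, Pow(3, Rational(1, 2))) (Function('Z')(o) = Pow(Add(-2, Add(-2, Pow(-1, 2))), Rational(1, 2)) = Pow(Add(-2, Add(-2, 1)), Rational(1, 2)) = Pow(Add(-2, -1), Rational(1, 2)) = Pow(-3, Rational(1, 2)) = Mul(I, Pow(3, Rational(1, 2))))
Add(Function('Z')(-62), Mul(-1, 4754)) = Add(Mul(I, Pow(3, Rational(1, 2))), Mul(-1, 4754)) = Add(Mul(I, Pow(3, Rational(1, 2))), -4754) = Add(-4754, Mul(I, Pow(3, Rational(1, 2))))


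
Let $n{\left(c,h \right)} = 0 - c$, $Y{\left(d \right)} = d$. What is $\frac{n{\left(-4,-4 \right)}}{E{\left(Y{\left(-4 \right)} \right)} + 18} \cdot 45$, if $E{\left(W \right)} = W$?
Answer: $\frac{90}{7} \approx 12.857$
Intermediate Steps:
$n{\left(c,h \right)} = - c$
$\frac{n{\left(-4,-4 \right)}}{E{\left(Y{\left(-4 \right)} \right)} + 18} \cdot 45 = \frac{\left(-1\right) \left(-4\right)}{-4 + 18} \cdot 45 = \frac{4}{14} \cdot 45 = 4 \cdot \frac{1}{14} \cdot 45 = \frac{2}{7} \cdot 45 = \frac{90}{7}$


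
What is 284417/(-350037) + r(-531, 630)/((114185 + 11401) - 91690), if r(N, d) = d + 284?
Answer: -245280653/312233004 ≈ -0.78557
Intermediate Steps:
r(N, d) = 284 + d
284417/(-350037) + r(-531, 630)/((114185 + 11401) - 91690) = 284417/(-350037) + (284 + 630)/((114185 + 11401) - 91690) = 284417*(-1/350037) + 914/(125586 - 91690) = -284417/350037 + 914/33896 = -284417/350037 + 914*(1/33896) = -284417/350037 + 457/16948 = -245280653/312233004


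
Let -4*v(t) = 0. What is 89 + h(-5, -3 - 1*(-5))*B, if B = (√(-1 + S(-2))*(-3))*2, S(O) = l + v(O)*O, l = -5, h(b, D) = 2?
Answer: 89 - 12*I*√6 ≈ 89.0 - 29.394*I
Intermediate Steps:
v(t) = 0 (v(t) = -¼*0 = 0)
S(O) = -5 (S(O) = -5 + 0*O = -5 + 0 = -5)
B = -6*I*√6 (B = (√(-1 - 5)*(-3))*2 = (√(-6)*(-3))*2 = ((I*√6)*(-3))*2 = -3*I*√6*2 = -6*I*√6 ≈ -14.697*I)
89 + h(-5, -3 - 1*(-5))*B = 89 + 2*(-6*I*√6) = 89 - 12*I*√6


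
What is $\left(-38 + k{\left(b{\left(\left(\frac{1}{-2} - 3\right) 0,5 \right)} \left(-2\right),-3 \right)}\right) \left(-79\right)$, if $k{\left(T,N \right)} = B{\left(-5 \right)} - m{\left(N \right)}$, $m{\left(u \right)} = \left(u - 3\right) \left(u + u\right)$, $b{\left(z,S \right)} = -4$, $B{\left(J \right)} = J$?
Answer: $6241$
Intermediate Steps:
$m{\left(u \right)} = 2 u \left(-3 + u\right)$ ($m{\left(u \right)} = \left(-3 + u\right) 2 u = 2 u \left(-3 + u\right)$)
$k{\left(T,N \right)} = -5 - 2 N \left(-3 + N\right)$
$\left(-38 + k{\left(b{\left(\left(\frac{1}{-2} - 3\right) 0,5 \right)} \left(-2\right),-3 \right)}\right) \left(-79\right) = \left(-38 - \left(5 - 6 \left(-3 - 3\right)\right)\right) \left(-79\right) = \left(-38 - \left(5 - -36\right)\right) \left(-79\right) = \left(-38 - 41\right) \left(-79\right) = \left(-79\right) \left(-79\right) = 6241$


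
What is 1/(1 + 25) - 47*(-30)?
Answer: 36661/26 ≈ 1410.0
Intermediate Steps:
1/(1 + 25) - 47*(-30) = 1/26 + 1410 = 36661/26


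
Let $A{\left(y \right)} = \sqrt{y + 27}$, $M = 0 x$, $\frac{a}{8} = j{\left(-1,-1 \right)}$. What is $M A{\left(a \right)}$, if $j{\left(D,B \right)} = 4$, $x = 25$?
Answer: $0$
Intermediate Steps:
$a = 32$ ($a = 8 \cdot 4 = 32$)
$M = 0$ ($M = 0 \cdot 25 = 0$)
$A{\left(y \right)} = \sqrt{27 + y}$
$M A{\left(a \right)} = 0 \sqrt{27 + 32} = 0 \sqrt{59} = 0$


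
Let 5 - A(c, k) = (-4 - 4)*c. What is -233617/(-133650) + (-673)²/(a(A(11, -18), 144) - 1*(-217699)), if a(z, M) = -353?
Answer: 27827420333/7262073225 ≈ 3.8319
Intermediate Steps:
A(c, k) = 5 + 8*c (A(c, k) = 5 - (-4 - 4)*c = 5 - (-8)*c = 5 + 8*c)
-233617/(-133650) + (-673)²/(a(A(11, -18), 144) - 1*(-217699)) = -233617/(-133650) + (-673)²/(-353 - 1*(-217699)) = -233617*(-1/133650) + 452929/(-353 + 217699) = 233617/133650 + 452929/217346 = 27827420333/7262073225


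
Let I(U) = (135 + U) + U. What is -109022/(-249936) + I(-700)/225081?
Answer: 4037101957/9375974136 ≈ 0.43058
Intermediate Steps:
I(U) = 135 + 2*U
-109022/(-249936) + I(-700)/225081 = -109022/(-249936) + (135 + 2*(-700))/225081 = -109022*(-1/249936) + (135 - 1400)*(1/225081) = 54511/124968 - 1265*1/225081 = 54511/124968 - 1265/225081 = 4037101957/9375974136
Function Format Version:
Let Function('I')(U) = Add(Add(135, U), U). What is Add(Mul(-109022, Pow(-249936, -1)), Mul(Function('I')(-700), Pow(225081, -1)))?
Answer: Rational(4037101957, 9375974136) ≈ 0.43058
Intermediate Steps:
Function('I')(U) = Add(135, Mul(2, U))
Add(Mul(-109022, Pow(-249936, -1)), Mul(Function('I')(-700), Pow(225081, -1))) = Add(Mul(-109022, Pow(-249936, -1)), Mul(Add(135, Mul(2, -700)), Pow(225081, -1))) = Add(Mul(-109022, Rational(-1, 249936)), Mul(Add(135, -1400), Rational(1, 225081))) = Add(Rational(54511, 124968), Mul(-1265, Rational(1, 225081))) = Add(Rational(54511, 124968), Rational(-1265, 225081)) = Rational(4037101957, 9375974136)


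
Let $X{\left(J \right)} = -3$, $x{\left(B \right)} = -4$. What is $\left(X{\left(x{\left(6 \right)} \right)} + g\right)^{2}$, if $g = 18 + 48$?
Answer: $3969$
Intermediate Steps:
$g = 66$
$\left(X{\left(x{\left(6 \right)} \right)} + g\right)^{2} = \left(-3 + 66\right)^{2} = 63^{2} = 3969$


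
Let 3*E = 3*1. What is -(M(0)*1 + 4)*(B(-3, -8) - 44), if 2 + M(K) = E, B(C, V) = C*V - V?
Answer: 36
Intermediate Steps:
B(C, V) = -V + C*V
E = 1 (E = (3*1)/3 = (1/3)*3 = 1)
M(K) = -1 (M(K) = -2 + 1 = -1)
-(M(0)*1 + 4)*(B(-3, -8) - 44) = -(-1*1 + 4)*(-8*(-1 - 3) - 44) = -(-1 + 4)*(-8*(-4) - 44) = -3*(32 - 44) = -3*(-12) = -1*(-36) = 36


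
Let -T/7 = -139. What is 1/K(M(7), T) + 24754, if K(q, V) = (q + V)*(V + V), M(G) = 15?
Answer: 47593228593/1922648 ≈ 24754.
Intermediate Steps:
T = 973 (T = -7*(-139) = 973)
K(q, V) = 2*V*(V + q) (K(q, V) = (V + q)*(2*V) = 2*V*(V + q))
1/K(M(7), T) + 24754 = 1/(2*973*(973 + 15)) + 24754 = 1/(2*973*988) + 24754 = 1/1922648 + 24754 = 47593228593/1922648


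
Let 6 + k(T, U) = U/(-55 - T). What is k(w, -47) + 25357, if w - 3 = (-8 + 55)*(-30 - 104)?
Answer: 158190193/6240 ≈ 25351.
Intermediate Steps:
w = -6295 (w = 3 + (-8 + 55)*(-30 - 104) = 3 + 47*(-134) = 3 - 6298 = -6295)
k(T, U) = -6 + U/(-55 - T)
k(w, -47) + 25357 = (-330 - 1*(-47) - 6*(-6295))/(55 - 6295) + 25357 = (-330 + 47 + 37770)/(-6240) + 25357 = -1/6240*37487 + 25357 = -37487/6240 + 25357 = 158190193/6240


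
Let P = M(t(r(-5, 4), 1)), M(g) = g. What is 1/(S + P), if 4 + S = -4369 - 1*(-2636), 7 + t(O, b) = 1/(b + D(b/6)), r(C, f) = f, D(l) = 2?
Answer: -3/5231 ≈ -0.00057350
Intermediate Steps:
t(O, b) = -7 + 1/(2 + b) (t(O, b) = -7 + 1/(b + 2) = -7 + 1/(2 + b))
S = -1737 (S = -4 + (-4369 - 1*(-2636)) = -4 + (-4369 + 2636) = -4 - 1733 = -1737)
P = -20/3 (P = (-13 - 7*1)/(2 + 1) = (-13 - 7)/3 = (1/3)*(-20) = -20/3 ≈ -6.6667)
1/(S + P) = 1/(-1737 - 20/3) = 1/(-5231/3) = -3/5231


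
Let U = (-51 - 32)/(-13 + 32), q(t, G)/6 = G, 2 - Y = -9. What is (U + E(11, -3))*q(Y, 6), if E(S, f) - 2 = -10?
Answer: -8460/19 ≈ -445.26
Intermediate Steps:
Y = 11 (Y = 2 - 1*(-9) = 2 + 9 = 11)
q(t, G) = 6*G
E(S, f) = -8 (E(S, f) = 2 - 10 = -8)
U = -83/19 ≈ -4.3684
(U + E(11, -3))*q(Y, 6) = (-83/19 - 8)*(6*6) = -235/19*36 = -8460/19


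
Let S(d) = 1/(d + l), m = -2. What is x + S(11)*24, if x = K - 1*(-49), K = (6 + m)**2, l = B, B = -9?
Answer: 77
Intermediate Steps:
l = -9
K = 16 (K = (6 - 2)**2 = 4**2 = 16)
S(d) = 1/(-9 + d) (S(d) = 1/(d - 9) = 1/(-9 + d))
x = 65 (x = 16 - 1*(-49) = 16 + 49 = 65)
x + S(11)*24 = 65 + 24/(-9 + 11) = 65 + 24/2 = 65 + (1/2)*24 = 65 + 12 = 77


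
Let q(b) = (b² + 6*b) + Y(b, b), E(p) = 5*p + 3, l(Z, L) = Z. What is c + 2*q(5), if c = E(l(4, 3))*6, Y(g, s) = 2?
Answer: 252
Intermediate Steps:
E(p) = 3 + 5*p
c = 138 (c = (3 + 5*4)*6 = (3 + 20)*6 = 23*6 = 138)
q(b) = 2 + b² + 6*b (q(b) = (b² + 6*b) + 2 = 2 + b² + 6*b)
c + 2*q(5) = 138 + 2*(2 + 5² + 6*5) = 138 + 2*(2 + 25 + 30) = 138 + 2*57 = 138 + 114 = 252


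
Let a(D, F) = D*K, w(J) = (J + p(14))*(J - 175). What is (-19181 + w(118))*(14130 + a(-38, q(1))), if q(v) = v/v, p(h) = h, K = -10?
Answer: -387489550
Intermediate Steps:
q(v) = 1
w(J) = (-175 + J)*(14 + J) (w(J) = (J + 14)*(J - 175) = (14 + J)*(-175 + J) = (-175 + J)*(14 + J))
a(D, F) = -10*D (a(D, F) = D*(-10) = -10*D)
(-19181 + w(118))*(14130 + a(-38, q(1))) = (-19181 + (-2450 + 118² - 161*118))*(14130 - 10*(-38)) = (-19181 + (-2450 + 13924 - 18998))*(14130 + 380) = (-19181 - 7524)*14510 = -26705*14510 = -387489550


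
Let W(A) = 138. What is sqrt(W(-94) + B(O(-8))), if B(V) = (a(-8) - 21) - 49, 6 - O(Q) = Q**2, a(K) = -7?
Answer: sqrt(61) ≈ 7.8102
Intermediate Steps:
O(Q) = 6 - Q**2
B(V) = -77 (B(V) = (-7 - 21) - 49 = -28 - 49 = -77)
sqrt(W(-94) + B(O(-8))) = sqrt(138 - 77) = sqrt(61)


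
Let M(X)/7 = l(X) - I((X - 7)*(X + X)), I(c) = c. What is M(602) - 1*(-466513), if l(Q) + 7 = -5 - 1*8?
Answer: -4548287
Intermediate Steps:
l(Q) = -20 (l(Q) = -7 + (-5 - 1*8) = -7 + (-5 - 8) = -7 - 13 = -20)
M(X) = -140 - 14*X*(-7 + X) (M(X) = 7*(-20 - (X - 7)*(X + X)) = 7*(-20 - (-7 + X)*2*X) = 7*(-20 - 2*X*(-7 + X)) = -140 - 14*X*(-7 + X))
M(602) - 1*(-466513) = (-140 - 14*602*(-7 + 602)) - 1*(-466513) = (-140 - 14*602*595) + 466513 = (-140 - 5014660) + 466513 = -5014800 + 466513 = -4548287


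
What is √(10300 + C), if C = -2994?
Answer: √7306 ≈ 85.475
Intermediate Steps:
√(10300 + C) = √(10300 - 2994) = √7306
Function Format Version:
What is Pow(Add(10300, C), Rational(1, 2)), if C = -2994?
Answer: Pow(7306, Rational(1, 2)) ≈ 85.475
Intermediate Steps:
Pow(Add(10300, C), Rational(1, 2)) = Pow(Add(10300, -2994), Rational(1, 2)) = Pow(7306, Rational(1, 2))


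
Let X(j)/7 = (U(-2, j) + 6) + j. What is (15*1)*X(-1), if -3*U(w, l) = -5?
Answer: 700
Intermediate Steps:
U(w, l) = 5/3 (U(w, l) = -⅓*(-5) = 5/3)
X(j) = 161/3 + 7*j (X(j) = 7*((5/3 + 6) + j) = 7*(23/3 + j) = 161/3 + 7*j)
(15*1)*X(-1) = (15*1)*(161/3 + 7*(-1)) = 15*(161/3 - 7) = 15*(140/3) = 700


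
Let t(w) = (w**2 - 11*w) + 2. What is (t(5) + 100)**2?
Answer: 5184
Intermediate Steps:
t(w) = 2 + w**2 - 11*w
(t(5) + 100)**2 = ((2 + 5**2 - 11*5) + 100)**2 = ((2 + 25 - 55) + 100)**2 = (-28 + 100)**2 = 72**2 = 5184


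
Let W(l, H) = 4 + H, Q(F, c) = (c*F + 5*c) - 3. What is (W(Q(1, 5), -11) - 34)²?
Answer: 1681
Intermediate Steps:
Q(F, c) = -3 + 5*c + F*c (Q(F, c) = (F*c + 5*c) - 3 = (5*c + F*c) - 3 = -3 + 5*c + F*c)
(W(Q(1, 5), -11) - 34)² = ((4 - 11) - 34)² = (-7 - 34)² = (-41)² = 1681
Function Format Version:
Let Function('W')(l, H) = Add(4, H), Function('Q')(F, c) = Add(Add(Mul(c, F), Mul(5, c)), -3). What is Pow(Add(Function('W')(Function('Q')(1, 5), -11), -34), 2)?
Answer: 1681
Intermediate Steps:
Function('Q')(F, c) = Add(-3, Mul(5, c), Mul(F, c)) (Function('Q')(F, c) = Add(Add(Mul(F, c), Mul(5, c)), -3) = Add(Add(Mul(5, c), Mul(F, c)), -3) = Add(-3, Mul(5, c), Mul(F, c)))
Pow(Add(Function('W')(Function('Q')(1, 5), -11), -34), 2) = Pow(Add(Add(4, -11), -34), 2) = Pow(Add(-7, -34), 2) = Pow(-41, 2) = 1681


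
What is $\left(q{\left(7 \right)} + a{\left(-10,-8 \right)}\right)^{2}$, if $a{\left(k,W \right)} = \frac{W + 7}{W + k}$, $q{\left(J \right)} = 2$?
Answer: $\frac{1369}{324} \approx 4.2253$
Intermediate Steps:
$a{\left(k,W \right)} = \frac{7 + W}{W + k}$
$\left(q{\left(7 \right)} + a{\left(-10,-8 \right)}\right)^{2} = \left(2 + \frac{7 - 8}{-8 - 10}\right)^{2} = \left(2 + \frac{1}{-18} \left(-1\right)\right)^{2} = \left(2 - - \frac{1}{18}\right)^{2} = \left(2 + \frac{1}{18}\right)^{2} = \left(\frac{37}{18}\right)^{2} = \frac{1369}{324}$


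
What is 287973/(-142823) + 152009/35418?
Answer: 11510953693/5058505014 ≈ 2.2756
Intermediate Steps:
287973/(-142823) + 152009/35418 = 287973*(-1/142823) + 152009*(1/35418) = -287973/142823 + 152009/35418 = 11510953693/5058505014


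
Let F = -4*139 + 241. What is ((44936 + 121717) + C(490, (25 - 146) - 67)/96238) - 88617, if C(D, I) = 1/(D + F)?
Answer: 1314254999401/16841650 ≈ 78036.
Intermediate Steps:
F = -315 (F = -556 + 241 = -315)
C(D, I) = 1/(-315 + D) (C(D, I) = 1/(D - 315) = 1/(-315 + D))
((44936 + 121717) + C(490, (25 - 146) - 67)/96238) - 88617 = ((44936 + 121717) + 1/((-315 + 490)*96238)) - 88617 = (166653 + (1/96238)/175) - 88617 = (166653 + (1/175)*(1/96238)) - 88617 = (166653 + 1/16841650) - 88617 = 2806711497451/16841650 - 88617 = 1314254999401/16841650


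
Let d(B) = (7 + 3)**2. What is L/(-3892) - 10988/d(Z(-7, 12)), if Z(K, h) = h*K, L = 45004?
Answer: -2954106/24325 ≈ -121.44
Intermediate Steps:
Z(K, h) = K*h
d(B) = 100 (d(B) = 10**2 = 100)
L/(-3892) - 10988/d(Z(-7, 12)) = 45004/(-3892) - 10988/100 = 45004*(-1/3892) - 10988*1/100 = -11251/973 - 2747/25 = -2954106/24325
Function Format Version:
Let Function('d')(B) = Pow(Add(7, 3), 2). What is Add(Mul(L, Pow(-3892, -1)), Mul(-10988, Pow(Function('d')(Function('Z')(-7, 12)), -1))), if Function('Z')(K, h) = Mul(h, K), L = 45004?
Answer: Rational(-2954106, 24325) ≈ -121.44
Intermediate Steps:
Function('Z')(K, h) = Mul(K, h)
Function('d')(B) = 100 (Function('d')(B) = Pow(10, 2) = 100)
Add(Mul(L, Pow(-3892, -1)), Mul(-10988, Pow(Function('d')(Function('Z')(-7, 12)), -1))) = Add(Mul(45004, Pow(-3892, -1)), Mul(-10988, Pow(100, -1))) = Add(Mul(45004, Rational(-1, 3892)), Mul(-10988, Rational(1, 100))) = Add(Rational(-11251, 973), Rational(-2747, 25)) = Rational(-2954106, 24325)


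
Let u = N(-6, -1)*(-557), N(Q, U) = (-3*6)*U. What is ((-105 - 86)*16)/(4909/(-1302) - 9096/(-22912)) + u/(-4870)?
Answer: 13905677099553/15314934935 ≈ 907.98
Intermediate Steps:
N(Q, U) = -18*U
u = -10026 (u = -18*(-1)*(-557) = 18*(-557) = -10026)
((-105 - 86)*16)/(4909/(-1302) - 9096/(-22912)) + u/(-4870) = ((-105 - 86)*16)/(4909/(-1302) - 9096/(-22912)) - 10026/(-4870) = (-191*16)/(4909*(-1/1302) - 9096*(-1/22912)) - 10026*(-1/4870) = -3056/(-4909/1302 + 1137/2864) + 5013/2435 = -3056/(-6289501/1864464) + 5013/2435 = -3056*(-1864464/6289501) + 5013/2435 = 5697801984/6289501 + 5013/2435 = 13905677099553/15314934935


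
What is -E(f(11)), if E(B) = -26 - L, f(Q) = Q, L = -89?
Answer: -63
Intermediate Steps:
E(B) = 63 (E(B) = -26 - 1*(-89) = -26 + 89 = 63)
-E(f(11)) = -1*63 = -63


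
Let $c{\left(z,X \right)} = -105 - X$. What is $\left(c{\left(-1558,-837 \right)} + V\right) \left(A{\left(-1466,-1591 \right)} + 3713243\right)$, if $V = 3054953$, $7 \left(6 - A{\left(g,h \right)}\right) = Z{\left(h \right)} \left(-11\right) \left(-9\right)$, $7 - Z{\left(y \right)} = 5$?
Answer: $\frac{79425029868325}{7} \approx 1.1346 \cdot 10^{13}$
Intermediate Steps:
$Z{\left(y \right)} = 2$ ($Z{\left(y \right)} = 7 - 5 = 2$)
$A{\left(g,h \right)} = - \frac{156}{7}$ ($A{\left(g,h \right)} = 6 - \frac{2 \left(-11\right) \left(-9\right)}{7} = 6 - \frac{\left(-22\right) \left(-9\right)}{7} = 6 - \frac{198}{7} = - \frac{156}{7}$)
$\left(c{\left(-1558,-837 \right)} + V\right) \left(A{\left(-1466,-1591 \right)} + 3713243\right) = \left(\left(-105 - -837\right) + 3054953\right) \left(- \frac{156}{7} + 3713243\right) = \left(\left(-105 + 837\right) + 3054953\right) \frac{25992545}{7} = \left(732 + 3054953\right) \frac{25992545}{7} = 3055685 \cdot \frac{25992545}{7} = \frac{79425029868325}{7}$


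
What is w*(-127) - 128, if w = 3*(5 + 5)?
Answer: -3938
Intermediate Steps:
w = 30 (w = 3*10 = 30)
w*(-127) - 128 = 30*(-127) - 128 = -3810 - 128 = -3938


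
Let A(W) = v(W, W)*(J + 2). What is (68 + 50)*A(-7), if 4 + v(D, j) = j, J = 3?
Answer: -6490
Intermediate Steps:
v(D, j) = -4 + j
A(W) = -20 + 5*W (A(W) = (-4 + W)*(3 + 2) = (-4 + W)*5 = -20 + 5*W)
(68 + 50)*A(-7) = (68 + 50)*(-20 + 5*(-7)) = 118*(-20 - 35) = 118*(-55) = -6490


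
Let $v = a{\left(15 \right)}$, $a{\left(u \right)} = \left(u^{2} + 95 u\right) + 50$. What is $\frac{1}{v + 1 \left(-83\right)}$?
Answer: $\frac{1}{1617} \approx 0.00061843$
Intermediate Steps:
$a{\left(u \right)} = 50 + u^{2} + 95 u$
$v = 1700$ ($v = 50 + 15^{2} + 95 \cdot 15 = 50 + 225 + 1425 = 1700$)
$\frac{1}{v + 1 \left(-83\right)} = \frac{1}{1700 + 1 \left(-83\right)} = \frac{1}{1700 - 83} = \frac{1}{1617}$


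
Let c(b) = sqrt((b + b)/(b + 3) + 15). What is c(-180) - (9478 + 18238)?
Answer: -27716 + sqrt(59295)/59 ≈ -27712.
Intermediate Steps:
c(b) = sqrt(15 + 2*b/(3 + b)) (c(b) = sqrt((2*b)/(3 + b) + 15) = sqrt(2*b/(3 + b) + 15) = sqrt(15 + 2*b/(3 + b)))
c(-180) - (9478 + 18238) = sqrt((45 + 17*(-180))/(3 - 180)) - (9478 + 18238) = sqrt((45 - 3060)/(-177)) - 1*27716 = sqrt(-1/177*(-3015)) - 27716 = sqrt(1005/59) - 27716 = sqrt(59295)/59 - 27716 = -27716 + sqrt(59295)/59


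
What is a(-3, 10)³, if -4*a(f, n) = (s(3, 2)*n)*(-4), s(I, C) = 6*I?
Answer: 5832000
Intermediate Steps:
a(f, n) = 18*n (a(f, n) = -(6*3)*n*(-4)/4 = -18*n*(-4)/4 = -(-18)*n = 18*n)
a(-3, 10)³ = (18*10)³ = 180³ = 5832000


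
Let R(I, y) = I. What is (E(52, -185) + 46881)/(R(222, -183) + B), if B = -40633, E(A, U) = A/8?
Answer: -93775/80822 ≈ -1.1603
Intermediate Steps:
E(A, U) = A/8 (E(A, U) = A*(⅛) = A/8)
(E(52, -185) + 46881)/(R(222, -183) + B) = ((⅛)*52 + 46881)/(222 - 40633) = (13/2 + 46881)/(-40411) = (93775/2)*(-1/40411) = -93775/80822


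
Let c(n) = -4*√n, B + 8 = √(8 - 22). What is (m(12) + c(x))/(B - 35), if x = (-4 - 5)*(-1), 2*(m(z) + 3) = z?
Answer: 43/207 + I*√14/207 ≈ 0.20773 + 0.018076*I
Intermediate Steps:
B = -8 + I*√14 (B = -8 + √(8 - 22) = -8 + √(-14) = -8 + I*√14 ≈ -8.0 + 3.7417*I)
m(z) = -3 + z/2
x = 9 (x = -9*(-1) = 9)
(m(12) + c(x))/(B - 35) = ((-3 + (½)*12) - 4*√9)/((-8 + I*√14) - 35) = ((-3 + 6) - 4*3)/(-43 + I*√14) = (3 - 12)/(-43 + I*√14) = -9/(-43 + I*√14)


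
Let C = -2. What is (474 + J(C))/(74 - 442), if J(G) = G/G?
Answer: -475/368 ≈ -1.2908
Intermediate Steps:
J(G) = 1
(474 + J(C))/(74 - 442) = (474 + 1)/(74 - 442) = 475/(-368) = 475*(-1/368) = -475/368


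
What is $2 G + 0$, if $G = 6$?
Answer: $12$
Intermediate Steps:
$2 G + 0 = 2 \cdot 6 + 0 = 12 + 0 = 12$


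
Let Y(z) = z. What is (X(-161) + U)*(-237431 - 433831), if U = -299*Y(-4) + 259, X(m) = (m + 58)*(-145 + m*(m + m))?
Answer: 3573353170032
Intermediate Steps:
X(m) = (-145 + 2*m²)*(58 + m) (X(m) = (58 + m)*(-145 + m*(2*m)) = (58 + m)*(-145 + 2*m²) = (-145 + 2*m²)*(58 + m))
U = 1455 (U = -299*(-4) + 259 = 1196 + 259 = 1455)
(X(-161) + U)*(-237431 - 433831) = ((-8410 - 145*(-161) + 2*(-161)³ + 116*(-161)²) + 1455)*(-237431 - 433831) = ((-8410 + 23345 + 2*(-4173281) + 116*25921) + 1455)*(-671262) = ((-8410 + 23345 - 8346562 + 3006836) + 1455)*(-671262) = (-5324791 + 1455)*(-671262) = -5323336*(-671262) = 3573353170032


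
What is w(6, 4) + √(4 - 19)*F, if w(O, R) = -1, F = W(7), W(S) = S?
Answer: -1 + 7*I*√15 ≈ -1.0 + 27.111*I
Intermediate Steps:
F = 7
w(6, 4) + √(4 - 19)*F = -1 + √(4 - 19)*7 = -1 + √(-15)*7 = -1 + (I*√15)*7 = -1 + 7*I*√15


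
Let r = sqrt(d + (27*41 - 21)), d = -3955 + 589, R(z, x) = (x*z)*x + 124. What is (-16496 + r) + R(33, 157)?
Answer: 797045 + 2*I*sqrt(570) ≈ 7.9705e+5 + 47.749*I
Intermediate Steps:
R(z, x) = 124 + z*x**2 (R(z, x) = z*x**2 + 124 = 124 + z*x**2)
d = -3366
r = 2*I*sqrt(570) (r = sqrt(-3366 + (27*41 - 21)) = sqrt(-3366 + (1107 - 21)) = sqrt(-3366 + 1086) = sqrt(-2280) = 2*I*sqrt(570) ≈ 47.749*I)
(-16496 + r) + R(33, 157) = (-16496 + 2*I*sqrt(570)) + (124 + 33*157**2) = (-16496 + 2*I*sqrt(570)) + (124 + 33*24649) = (-16496 + 2*I*sqrt(570)) + (124 + 813417) = (-16496 + 2*I*sqrt(570)) + 813541 = 797045 + 2*I*sqrt(570)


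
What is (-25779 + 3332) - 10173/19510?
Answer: -437951143/19510 ≈ -22448.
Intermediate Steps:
(-25779 + 3332) - 10173/19510 = -22447 - 10173*1/19510 = -22447 - 10173/19510 = -437951143/19510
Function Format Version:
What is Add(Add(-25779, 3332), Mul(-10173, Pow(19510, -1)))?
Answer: Rational(-437951143, 19510) ≈ -22448.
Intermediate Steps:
Add(Add(-25779, 3332), Mul(-10173, Pow(19510, -1))) = Add(-22447, Mul(-10173, Rational(1, 19510))) = Add(-22447, Rational(-10173, 19510)) = Rational(-437951143, 19510)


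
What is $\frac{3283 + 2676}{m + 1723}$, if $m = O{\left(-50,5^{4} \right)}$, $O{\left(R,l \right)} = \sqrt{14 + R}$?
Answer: $\frac{10267357}{2968765} - \frac{35754 i}{2968765} \approx 3.4585 - 0.012043 i$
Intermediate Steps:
$m = 6 i$ ($m = \sqrt{14 - 50} = \sqrt{-36} = 6 i \approx 6.0 i$)
$\frac{3283 + 2676}{m + 1723} = \frac{3283 + 2676}{6 i + 1723} = \frac{5959}{1723 + 6 i} = 5959 \frac{1723 - 6 i}{2968765} = \frac{5959 \left(1723 - 6 i\right)}{2968765}$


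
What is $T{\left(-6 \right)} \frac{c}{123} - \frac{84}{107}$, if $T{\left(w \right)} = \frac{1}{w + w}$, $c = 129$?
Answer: $- \frac{45929}{52644} \approx -0.87245$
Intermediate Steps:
$T{\left(w \right)} = \frac{1}{2 w}$
$T{\left(-6 \right)} \frac{c}{123} - \frac{84}{107} = \frac{1}{2 \left(-6\right)} \frac{129}{123} - \frac{84}{107} = \frac{1}{2} \left(- \frac{1}{6}\right) 129 \cdot \frac{1}{123} - \frac{84}{107} = \left(- \frac{1}{12}\right) \frac{43}{41} - \frac{84}{107} = - \frac{43}{492} - \frac{84}{107} = - \frac{45929}{52644}$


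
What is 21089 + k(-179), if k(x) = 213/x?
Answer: 3774718/179 ≈ 21088.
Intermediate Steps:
21089 + k(-179) = 21089 + 213/(-179) = 21089 + 213*(-1/179) = 21089 - 213/179 = 3774718/179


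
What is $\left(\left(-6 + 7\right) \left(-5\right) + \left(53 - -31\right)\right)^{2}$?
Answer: $6241$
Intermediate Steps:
$\left(\left(-6 + 7\right) \left(-5\right) + \left(53 - -31\right)\right)^{2} = \left(1 \left(-5\right) + \left(53 + 31\right)\right)^{2} = \left(-5 + 84\right)^{2} = 79^{2} = 6241$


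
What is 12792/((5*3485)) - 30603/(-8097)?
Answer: 5177513/1147075 ≈ 4.5137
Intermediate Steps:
12792/((5*3485)) - 30603/(-8097) = 12792/17425 - 30603*(-1/8097) = 12792*(1/17425) + 10201/2699 = 312/425 + 10201/2699 = 5177513/1147075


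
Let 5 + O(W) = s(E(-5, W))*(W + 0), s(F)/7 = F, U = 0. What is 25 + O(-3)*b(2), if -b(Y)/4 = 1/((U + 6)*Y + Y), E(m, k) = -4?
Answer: 17/7 ≈ 2.4286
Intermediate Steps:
s(F) = 7*F
b(Y) = -4/(7*Y) (b(Y) = -4/((0 + 6)*Y + Y) = -4/(6*Y + Y) = -4*1/(7*Y) = -4/(7*Y))
O(W) = -5 - 28*W (O(W) = -5 + (7*(-4))*(W + 0) = -5 - 28*W)
25 + O(-3)*b(2) = 25 + (-5 - 28*(-3))*(-4/7/2) = 25 + (-5 + 84)*(-4/7*1/2) = 25 + 79*(-2/7) = 25 - 158/7 = 17/7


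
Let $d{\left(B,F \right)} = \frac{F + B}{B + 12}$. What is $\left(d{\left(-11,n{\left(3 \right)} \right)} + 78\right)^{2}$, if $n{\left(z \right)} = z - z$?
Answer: $4489$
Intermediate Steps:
$n{\left(z \right)} = 0$
$d{\left(B,F \right)} = \frac{B + F}{12 + B}$
$\left(d{\left(-11,n{\left(3 \right)} \right)} + 78\right)^{2} = \left(\frac{-11 + 0}{12 - 11} + 78\right)^{2} = \left(1^{-1} \left(-11\right) + 78\right)^{2} = \left(1 \left(-11\right) + 78\right)^{2} = \left(-11 + 78\right)^{2} = 67^{2} = 4489$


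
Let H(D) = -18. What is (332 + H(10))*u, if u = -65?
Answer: -20410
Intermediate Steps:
(332 + H(10))*u = (332 - 18)*(-65) = 314*(-65) = -20410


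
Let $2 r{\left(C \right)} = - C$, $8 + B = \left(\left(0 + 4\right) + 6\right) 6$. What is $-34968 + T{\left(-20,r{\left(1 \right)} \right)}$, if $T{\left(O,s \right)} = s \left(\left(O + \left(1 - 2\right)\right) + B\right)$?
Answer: $- \frac{69967}{2} \approx -34984.0$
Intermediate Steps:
$B = 52$ ($B = -8 + \left(\left(0 + 4\right) + 6\right) 6 = -8 + \left(4 + 6\right) 6 = -8 + 10 \cdot 6 = -8 + 60 = 52$)
$r{\left(C \right)} = - \frac{C}{2}$ ($r{\left(C \right)} = \frac{\left(-1\right) C}{2} = - \frac{C}{2}$)
$T{\left(O,s \right)} = s \left(51 + O\right)$ ($T{\left(O,s \right)} = s \left(\left(O + \left(1 - 2\right)\right) + 52\right) = s \left(\left(O - 1\right) + 52\right) = s \left(\left(-1 + O\right) + 52\right) = s \left(51 + O\right)$)
$-34968 + T{\left(-20,r{\left(1 \right)} \right)} = -34968 + \left(- \frac{1}{2}\right) 1 \left(51 - 20\right) = -34968 - \frac{31}{2} = - \frac{69967}{2}$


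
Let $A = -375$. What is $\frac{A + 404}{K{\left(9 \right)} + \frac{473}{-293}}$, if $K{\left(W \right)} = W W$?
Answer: $\frac{8497}{23260} \approx 0.36531$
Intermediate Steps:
$K{\left(W \right)} = W^{2}$
$\frac{A + 404}{K{\left(9 \right)} + \frac{473}{-293}} = \frac{-375 + 404}{9^{2} + \frac{473}{-293}} = \frac{29}{81 + 473 \left(- \frac{1}{293}\right)} = \frac{29}{81 - \frac{473}{293}} = \frac{29}{\frac{23260}{293}} = 29 \cdot \frac{293}{23260} = \frac{8497}{23260}$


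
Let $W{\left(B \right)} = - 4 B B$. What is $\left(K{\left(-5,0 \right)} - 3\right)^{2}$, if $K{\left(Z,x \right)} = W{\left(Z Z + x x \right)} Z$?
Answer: $156175009$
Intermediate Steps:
$W{\left(B \right)} = - 4 B^{2}$
$K{\left(Z,x \right)} = - 4 Z \left(Z^{2} + x^{2}\right)^{2}$ ($K{\left(Z,x \right)} = - 4 \left(Z Z + x x\right)^{2} Z = - 4 \left(Z^{2} + x^{2}\right)^{2} Z = - 4 Z \left(Z^{2} + x^{2}\right)^{2}$)
$\left(K{\left(-5,0 \right)} - 3\right)^{2} = \left(\left(-4\right) \left(-5\right) \left(\left(-5\right)^{2} + 0^{2}\right)^{2} - 3\right)^{2} = \left(\left(-4\right) \left(-5\right) \left(25 + 0\right)^{2} - 3\right)^{2} = \left(\left(-4\right) \left(-5\right) 25^{2} - 3\right)^{2} = \left(\left(-4\right) \left(-5\right) 625 - 3\right)^{2} = \left(12500 - 3\right)^{2} = 12497^{2} = 156175009$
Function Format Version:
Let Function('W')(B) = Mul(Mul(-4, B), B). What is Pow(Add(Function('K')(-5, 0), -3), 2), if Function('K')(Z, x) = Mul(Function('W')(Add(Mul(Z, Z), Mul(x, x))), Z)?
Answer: 156175009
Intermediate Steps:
Function('W')(B) = Mul(-4, Pow(B, 2))
Function('K')(Z, x) = Mul(-4, Z, Pow(Add(Pow(Z, 2), Pow(x, 2)), 2)) (Function('K')(Z, x) = Mul(Mul(-4, Pow(Add(Mul(Z, Z), Mul(x, x)), 2)), Z) = Mul(Mul(-4, Pow(Add(Pow(Z, 2), Pow(x, 2)), 2)), Z) = Mul(-4, Z, Pow(Add(Pow(Z, 2), Pow(x, 2)), 2)))
Pow(Add(Function('K')(-5, 0), -3), 2) = Pow(Add(Mul(-4, -5, Pow(Add(Pow(-5, 2), Pow(0, 2)), 2)), -3), 2) = Pow(Add(Mul(-4, -5, Pow(Add(25, 0), 2)), -3), 2) = Pow(Add(Mul(-4, -5, Pow(25, 2)), -3), 2) = Pow(Add(Mul(-4, -5, 625), -3), 2) = Pow(Add(12500, -3), 2) = Pow(12497, 2) = 156175009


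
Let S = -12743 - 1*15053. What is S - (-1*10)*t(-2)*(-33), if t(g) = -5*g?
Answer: -31096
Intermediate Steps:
S = -27796 (S = -12743 - 15053 = -27796)
S - (-1*10)*t(-2)*(-33) = -27796 - (-1*10)*(-5*(-2))*(-33) = -27796 - (-10*10)*(-33) = -27796 - (-100)*(-33) = -27796 - 1*3300 = -27796 - 3300 = -31096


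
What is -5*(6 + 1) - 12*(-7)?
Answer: 49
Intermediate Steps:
-5*(6 + 1) - 12*(-7) = -5*7 + 84 = -35 + 84 = 49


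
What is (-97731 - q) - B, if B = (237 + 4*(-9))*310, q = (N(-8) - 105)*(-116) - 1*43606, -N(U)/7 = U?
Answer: -122119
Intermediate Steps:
N(U) = -7*U
q = -37922 (q = (-7*(-8) - 105)*(-116) - 1*43606 = (56 - 105)*(-116) - 43606 = -49*(-116) - 43606 = 5684 - 43606 = -37922)
B = 62310 (B = (237 - 36)*310 = 201*310 = 62310)
(-97731 - q) - B = (-97731 - 1*(-37922)) - 1*62310 = (-97731 + 37922) - 62310 = -59809 - 62310 = -122119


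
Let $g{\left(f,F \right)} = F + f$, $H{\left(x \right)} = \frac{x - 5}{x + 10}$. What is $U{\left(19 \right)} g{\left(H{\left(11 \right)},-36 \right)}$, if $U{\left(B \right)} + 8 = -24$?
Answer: $\frac{8000}{7} \approx 1142.9$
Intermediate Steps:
$U{\left(B \right)} = -32$ ($U{\left(B \right)} = -8 - 24 = -32$)
$H{\left(x \right)} = \frac{-5 + x}{10 + x}$
$U{\left(19 \right)} g{\left(H{\left(11 \right)},-36 \right)} = - 32 \left(-36 + \frac{-5 + 11}{10 + 11}\right) = - 32 \left(-36 + \frac{1}{21} \cdot 6\right) = - 32 \left(-36 + \frac{2}{7}\right) = \left(-32\right) \left(- \frac{250}{7}\right) = \frac{8000}{7}$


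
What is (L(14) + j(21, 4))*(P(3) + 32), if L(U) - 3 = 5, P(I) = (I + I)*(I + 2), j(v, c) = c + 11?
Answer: 1426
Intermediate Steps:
j(v, c) = 11 + c
P(I) = 2*I*(2 + I) (P(I) = (2*I)*(2 + I) = 2*I*(2 + I))
L(U) = 8 (L(U) = 3 + 5 = 8)
(L(14) + j(21, 4))*(P(3) + 32) = (8 + (11 + 4))*(2*3*(2 + 3) + 32) = (8 + 15)*(2*3*5 + 32) = 23*(30 + 32) = 23*62 = 1426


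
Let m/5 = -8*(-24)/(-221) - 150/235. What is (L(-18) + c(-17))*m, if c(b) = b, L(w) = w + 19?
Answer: 1252320/10387 ≈ 120.57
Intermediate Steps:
L(w) = 19 + w
m = -78270/10387 (m = 5*(-8*(-24)/(-221) - 150/235) = 5*(192*(-1/221) - 150*1/235) = 5*(-192/221 - 30/47) = 5*(-15654/10387) = -78270/10387 ≈ -7.5354)
(L(-18) + c(-17))*m = ((19 - 18) - 17)*(-78270/10387) = (1 - 17)*(-78270/10387) = -16*(-78270/10387) = 1252320/10387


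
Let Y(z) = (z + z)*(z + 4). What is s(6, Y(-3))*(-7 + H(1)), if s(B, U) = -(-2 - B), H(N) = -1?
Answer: -64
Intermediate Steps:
Y(z) = 2*z*(4 + z) (Y(z) = (2*z)*(4 + z) = 2*z*(4 + z))
s(B, U) = 2 + B
s(6, Y(-3))*(-7 + H(1)) = (2 + 6)*(-7 - 1) = 8*(-8) = -64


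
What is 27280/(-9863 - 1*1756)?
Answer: -27280/11619 ≈ -2.3479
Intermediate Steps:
27280/(-9863 - 1*1756) = 27280/(-9863 - 1756) = 27280/(-11619) = 27280*(-1/11619) = -27280/11619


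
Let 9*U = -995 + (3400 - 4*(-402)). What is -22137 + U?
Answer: -195220/9 ≈ -21691.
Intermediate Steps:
U = 4013/9 (U = (-995 + (3400 - 4*(-402)))/9 = (-995 + (3400 + 1608))/9 = (-995 + 5008)/9 = (1/9)*4013 = 4013/9 ≈ 445.89)
-22137 + U = -22137 + 4013/9 = -195220/9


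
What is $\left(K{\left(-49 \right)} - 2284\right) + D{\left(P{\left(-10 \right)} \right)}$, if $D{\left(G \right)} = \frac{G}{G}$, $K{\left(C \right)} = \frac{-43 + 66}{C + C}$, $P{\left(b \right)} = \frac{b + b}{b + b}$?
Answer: $- \frac{223757}{98} \approx -2283.2$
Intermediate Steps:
$P{\left(b \right)} = 1$ ($P{\left(b \right)} = \frac{2 b}{2 b} = 2 b \frac{1}{2 b} = 1$)
$K{\left(C \right)} = \frac{23}{2 C}$
$D{\left(G \right)} = 1$
$\left(K{\left(-49 \right)} - 2284\right) + D{\left(P{\left(-10 \right)} \right)} = \left(\frac{23}{2 \left(-49\right)} - 2284\right) + 1 = \left(\frac{23}{2} \left(- \frac{1}{49}\right) - 2284\right) + 1 = \left(- \frac{23}{98} - 2284\right) + 1 = - \frac{223855}{98} + 1 = - \frac{223757}{98}$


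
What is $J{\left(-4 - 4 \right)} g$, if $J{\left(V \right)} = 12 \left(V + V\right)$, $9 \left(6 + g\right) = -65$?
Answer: $\frac{7616}{3} \approx 2538.7$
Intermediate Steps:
$g = - \frac{119}{9}$ ($g = -6 + \frac{1}{9} \left(-65\right) = -6 - \frac{65}{9} = - \frac{119}{9} \approx -13.222$)
$J{\left(V \right)} = 24 V$ ($J{\left(V \right)} = 12 \cdot 2 V = 24 V$)
$J{\left(-4 - 4 \right)} g = 24 \left(-4 - 4\right) \left(- \frac{119}{9}\right) = 24 \left(-8\right) \left(- \frac{119}{9}\right) = \left(-192\right) \left(- \frac{119}{9}\right) = \frac{7616}{3}$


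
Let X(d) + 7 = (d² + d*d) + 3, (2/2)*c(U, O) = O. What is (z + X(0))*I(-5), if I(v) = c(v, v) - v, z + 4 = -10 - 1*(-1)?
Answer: 0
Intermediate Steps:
c(U, O) = O
z = -13 (z = -4 + (-10 - 1*(-1)) = -4 + (-10 + 1) = -4 - 9 = -13)
X(d) = -4 + 2*d² (X(d) = -7 + ((d² + d*d) + 3) = -7 + ((d² + d²) + 3) = -7 + (2*d² + 3) = -7 + (3 + 2*d²) = -4 + 2*d²)
I(v) = 0 (I(v) = v - v = 0)
(z + X(0))*I(-5) = (-13 + (-4 + 2*0²))*0 = (-13 + (-4 + 2*0))*0 = (-13 + (-4 + 0))*0 = (-13 - 4)*0 = -17*0 = 0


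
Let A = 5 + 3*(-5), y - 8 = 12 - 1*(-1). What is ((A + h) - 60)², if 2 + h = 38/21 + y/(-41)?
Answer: 3705765625/741321 ≈ 4998.9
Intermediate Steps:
y = 21 (y = 8 + (12 - 1*(-1)) = 8 + (12 + 1) = 8 + 13 = 21)
A = -10 (A = 5 - 15 = -10)
h = -605/861 (h = -2 + (38/21 + 21/(-41)) = -2 + (38*(1/21) + 21*(-1/41)) = -2 + (38/21 - 21/41) = -2 + 1117/861 = -605/861 ≈ -0.70267)
((A + h) - 60)² = ((-10 - 605/861) - 60)² = (-9215/861 - 60)² = (-60875/861)² = 3705765625/741321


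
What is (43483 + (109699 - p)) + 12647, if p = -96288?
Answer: 262117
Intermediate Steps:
(43483 + (109699 - p)) + 12647 = (43483 + (109699 - 1*(-96288))) + 12647 = (43483 + (109699 + 96288)) + 12647 = (43483 + 205987) + 12647 = 249470 + 12647 = 262117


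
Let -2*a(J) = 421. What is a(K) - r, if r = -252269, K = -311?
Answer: 504117/2 ≈ 2.5206e+5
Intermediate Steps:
a(J) = -421/2 (a(J) = -½*421 = -421/2)
a(K) - r = -421/2 - 1*(-252269) = -421/2 + 252269 = 504117/2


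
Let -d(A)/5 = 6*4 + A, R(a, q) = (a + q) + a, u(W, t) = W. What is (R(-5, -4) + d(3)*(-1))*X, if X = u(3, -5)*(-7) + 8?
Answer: -1573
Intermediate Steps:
R(a, q) = q + 2*a
d(A) = -120 - 5*A (d(A) = -5*(6*4 + A) = -5*(24 + A) = -120 - 5*A)
X = -13 (X = 3*(-7) + 8 = -21 + 8 = -13)
(R(-5, -4) + d(3)*(-1))*X = ((-4 + 2*(-5)) + (-120 - 5*3)*(-1))*(-13) = ((-4 - 10) + (-120 - 15)*(-1))*(-13) = (-14 - 135*(-1))*(-13) = (-14 + 135)*(-13) = 121*(-13) = -1573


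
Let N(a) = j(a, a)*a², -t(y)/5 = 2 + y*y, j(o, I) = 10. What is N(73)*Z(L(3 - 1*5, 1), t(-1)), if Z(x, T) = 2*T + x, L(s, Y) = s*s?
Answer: -1385540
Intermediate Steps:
L(s, Y) = s²
t(y) = -10 - 5*y² (t(y) = -5*(2 + y*y) = -5*(2 + y²) = -10 - 5*y²)
Z(x, T) = x + 2*T
N(a) = 10*a²
N(73)*Z(L(3 - 1*5, 1), t(-1)) = (10*73²)*((3 - 1*5)² + 2*(-10 - 5*(-1)²)) = (10*5329)*((3 - 5)² + 2*(-10 - 5*1)) = 53290*((-2)² + 2*(-10 - 5)) = 53290*(4 + 2*(-15)) = 53290*(4 - 30) = 53290*(-26) = -1385540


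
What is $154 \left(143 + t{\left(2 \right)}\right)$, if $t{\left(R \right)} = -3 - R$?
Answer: $21252$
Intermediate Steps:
$154 \left(143 + t{\left(2 \right)}\right) = 154 \left(143 - 5\right) = 154 \cdot 138 = 21252$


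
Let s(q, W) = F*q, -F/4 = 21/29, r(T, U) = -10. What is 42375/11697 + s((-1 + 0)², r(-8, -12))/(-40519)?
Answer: 16597922891/4581523849 ≈ 3.6228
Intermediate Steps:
F = -84/29 ≈ -2.8966
s(q, W) = -84*q/29
42375/11697 + s((-1 + 0)², r(-8, -12))/(-40519) = 42375/11697 - 84*(-1 + 0)²/29/(-40519) = 42375*(1/11697) - 84/29*(-1)²*(-1/40519) = 14125/3899 - 84/29*1*(-1/40519) = 14125/3899 - 84/29*(-1/40519) = 14125/3899 + 84/1175051 = 16597922891/4581523849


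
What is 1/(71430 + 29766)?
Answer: 1/101196 ≈ 9.8818e-6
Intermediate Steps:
1/(71430 + 29766) = 1/101196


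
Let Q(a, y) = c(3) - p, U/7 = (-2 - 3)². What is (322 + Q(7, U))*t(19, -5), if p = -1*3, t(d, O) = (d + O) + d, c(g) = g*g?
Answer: 11022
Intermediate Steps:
c(g) = g²
U = 175 (U = 7*(-2 - 3)² = 7*(-5)² = 7*25 = 175)
t(d, O) = O + 2*d (t(d, O) = (O + d) + d = O + 2*d)
p = -3
Q(a, y) = 12 (Q(a, y) = 3² - 1*(-3) = 9 + 3 = 12)
(322 + Q(7, U))*t(19, -5) = (322 + 12)*(-5 + 2*19) = 334*(-5 + 38) = 334*33 = 11022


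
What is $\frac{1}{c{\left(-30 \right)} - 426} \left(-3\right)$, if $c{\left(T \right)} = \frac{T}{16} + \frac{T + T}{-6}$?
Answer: $\frac{24}{3343} \approx 0.0071792$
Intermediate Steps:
$c{\left(T \right)} = - \frac{13 T}{48}$ ($c{\left(T \right)} = T \frac{1}{16} + 2 T \left(- \frac{1}{6}\right) = \frac{T}{16} - \frac{T}{3} = - \frac{13 T}{48}$)
$\frac{1}{c{\left(-30 \right)} - 426} \left(-3\right) = \frac{1}{\left(- \frac{13}{48}\right) \left(-30\right) - 426} \left(-3\right) = \frac{1}{\frac{65}{8} - 426} \left(-3\right) = \frac{1}{- \frac{3343}{8}} \left(-3\right) = \left(- \frac{8}{3343}\right) \left(-3\right) = \frac{24}{3343}$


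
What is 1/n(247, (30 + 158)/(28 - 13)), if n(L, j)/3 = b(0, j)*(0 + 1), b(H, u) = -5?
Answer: -1/15 ≈ -0.066667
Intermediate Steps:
n(L, j) = -15 (n(L, j) = 3*(-5*(0 + 1)) = 3*(-5*1) = 3*(-5) = -15)
1/n(247, (30 + 158)/(28 - 13)) = 1/(-15) = -1/15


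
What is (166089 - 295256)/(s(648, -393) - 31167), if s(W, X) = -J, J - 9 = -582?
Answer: 129167/30594 ≈ 4.2220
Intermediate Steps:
J = -573 (J = 9 - 582 = -573)
s(W, X) = 573 (s(W, X) = -1*(-573) = 573)
(166089 - 295256)/(s(648, -393) - 31167) = (166089 - 295256)/(573 - 31167) = -129167/(-30594) = -129167*(-1/30594) = 129167/30594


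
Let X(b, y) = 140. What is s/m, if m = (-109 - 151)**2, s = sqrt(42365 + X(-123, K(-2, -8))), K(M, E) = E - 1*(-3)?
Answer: sqrt(42505)/67600 ≈ 0.0030498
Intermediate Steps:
K(M, E) = 3 + E (K(M, E) = E + 3 = 3 + E)
s = sqrt(42505) (s = sqrt(42365 + 140) = sqrt(42505) ≈ 206.17)
m = 67600 (m = (-260)**2 = 67600)
s/m = sqrt(42505)/67600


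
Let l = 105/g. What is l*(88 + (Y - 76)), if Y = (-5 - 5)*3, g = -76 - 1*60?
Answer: 945/68 ≈ 13.897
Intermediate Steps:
g = -136 (g = -76 - 60 = -136)
Y = -30 (Y = -10*3 = -30)
l = -105/136 (l = 105/(-136) = 105*(-1/136) = -105/136 ≈ -0.77206)
l*(88 + (Y - 76)) = -105*(88 + (-30 - 76))/136 = -105*(88 - 106)/136 = -105/136*(-18) = 945/68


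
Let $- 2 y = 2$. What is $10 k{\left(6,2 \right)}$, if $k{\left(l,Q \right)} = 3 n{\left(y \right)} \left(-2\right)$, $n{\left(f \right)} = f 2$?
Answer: $120$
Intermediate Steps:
$y = -1$ ($y = \left(- \frac{1}{2}\right) 2 = -1$)
$n{\left(f \right)} = 2 f$
$k{\left(l,Q \right)} = 12$ ($k{\left(l,Q \right)} = 3 \cdot 2 \left(-1\right) \left(-2\right) = 3 \left(-2\right) \left(-2\right) = \left(-6\right) \left(-2\right) = 12$)
$10 k{\left(6,2 \right)} = 10 \cdot 12 = 120$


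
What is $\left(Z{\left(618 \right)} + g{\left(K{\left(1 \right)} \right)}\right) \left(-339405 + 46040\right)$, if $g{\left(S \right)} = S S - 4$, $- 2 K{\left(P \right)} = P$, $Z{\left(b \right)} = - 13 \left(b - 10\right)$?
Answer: $\frac{9279428315}{4} \approx 2.3199 \cdot 10^{9}$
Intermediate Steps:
$Z{\left(b \right)} = 130 - 13 b$ ($Z{\left(b \right)} = - 13 \left(-10 + b\right) = 130 - 13 b$)
$K{\left(P \right)} = - \frac{P}{2}$
$g{\left(S \right)} = -4 + S^{2}$ ($g{\left(S \right)} = S^{2} - 4 = -4 + S^{2}$)
$\left(Z{\left(618 \right)} + g{\left(K{\left(1 \right)} \right)}\right) \left(-339405 + 46040\right) = \left(\left(130 - 8034\right) - \left(4 - \left(\left(- \frac{1}{2}\right) 1\right)^{2}\right)\right) \left(-339405 + 46040\right) = \left(\left(130 - 8034\right) - \left(4 - \left(- \frac{1}{2}\right)^{2}\right)\right) \left(-293365\right) = \left(-7904 + \left(-4 + \frac{1}{4}\right)\right) \left(-293365\right) = \left(-7904 - \frac{15}{4}\right) \left(-293365\right) = \left(- \frac{31631}{4}\right) \left(-293365\right) = \frac{9279428315}{4}$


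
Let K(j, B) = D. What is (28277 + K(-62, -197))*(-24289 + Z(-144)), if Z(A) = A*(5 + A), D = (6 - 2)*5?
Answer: -120913081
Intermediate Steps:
D = 20 (D = 4*5 = 20)
K(j, B) = 20
(28277 + K(-62, -197))*(-24289 + Z(-144)) = (28277 + 20)*(-24289 - 144*(5 - 144)) = 28297*(-24289 - 144*(-139)) = 28297*(-24289 + 20016) = 28297*(-4273) = -120913081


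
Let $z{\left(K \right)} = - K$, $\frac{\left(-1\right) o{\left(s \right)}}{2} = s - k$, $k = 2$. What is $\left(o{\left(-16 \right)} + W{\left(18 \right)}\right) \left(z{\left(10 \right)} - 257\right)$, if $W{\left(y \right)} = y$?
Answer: $-14418$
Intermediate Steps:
$o{\left(s \right)} = 4 - 2 s$ ($o{\left(s \right)} = - 2 \left(s - 2\right) = - 2 \left(-2 + s\right) = 4 - 2 s$)
$\left(o{\left(-16 \right)} + W{\left(18 \right)}\right) \left(z{\left(10 \right)} - 257\right) = \left(\left(4 - -32\right) + 18\right) \left(\left(-1\right) 10 - 257\right) = \left(\left(4 + 32\right) + 18\right) \left(-10 - 257\right) = \left(36 + 18\right) \left(-267\right) = 54 \left(-267\right) = -14418$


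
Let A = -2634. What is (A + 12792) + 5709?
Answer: 15867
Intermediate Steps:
(A + 12792) + 5709 = (-2634 + 12792) + 5709 = 10158 + 5709 = 15867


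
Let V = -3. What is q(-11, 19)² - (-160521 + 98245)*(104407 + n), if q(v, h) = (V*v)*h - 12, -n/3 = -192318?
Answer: 42432815861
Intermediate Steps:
n = 576954 (n = -3*(-192318) = 576954)
q(v, h) = -12 - 3*h*v (q(v, h) = (-3*v)*h - 12 = -3*h*v - 12 = -12 - 3*h*v)
q(-11, 19)² - (-160521 + 98245)*(104407 + n) = (-12 - 3*19*(-11))² - (-160521 + 98245)*(104407 + 576954) = (-12 + 627)² - (-62276)*681361 = 615² - 1*(-42432437636) = 378225 + 42432437636 = 42432815861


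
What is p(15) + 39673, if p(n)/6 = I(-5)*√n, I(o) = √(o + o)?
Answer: 39673 + 30*I*√6 ≈ 39673.0 + 73.485*I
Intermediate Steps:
I(o) = √2*√o (I(o) = √(2*o) = √2*√o)
p(n) = 6*I*√10*√n (p(n) = 6*((√2*√(-5))*√n) = 6*((√2*(I*√5))*√n) = 6*((I*√10)*√n) = 6*(I*√10*√n) = 6*I*√10*√n)
p(15) + 39673 = 6*I*√10*√15 + 39673 = 30*I*√6 + 39673 = 39673 + 30*I*√6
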